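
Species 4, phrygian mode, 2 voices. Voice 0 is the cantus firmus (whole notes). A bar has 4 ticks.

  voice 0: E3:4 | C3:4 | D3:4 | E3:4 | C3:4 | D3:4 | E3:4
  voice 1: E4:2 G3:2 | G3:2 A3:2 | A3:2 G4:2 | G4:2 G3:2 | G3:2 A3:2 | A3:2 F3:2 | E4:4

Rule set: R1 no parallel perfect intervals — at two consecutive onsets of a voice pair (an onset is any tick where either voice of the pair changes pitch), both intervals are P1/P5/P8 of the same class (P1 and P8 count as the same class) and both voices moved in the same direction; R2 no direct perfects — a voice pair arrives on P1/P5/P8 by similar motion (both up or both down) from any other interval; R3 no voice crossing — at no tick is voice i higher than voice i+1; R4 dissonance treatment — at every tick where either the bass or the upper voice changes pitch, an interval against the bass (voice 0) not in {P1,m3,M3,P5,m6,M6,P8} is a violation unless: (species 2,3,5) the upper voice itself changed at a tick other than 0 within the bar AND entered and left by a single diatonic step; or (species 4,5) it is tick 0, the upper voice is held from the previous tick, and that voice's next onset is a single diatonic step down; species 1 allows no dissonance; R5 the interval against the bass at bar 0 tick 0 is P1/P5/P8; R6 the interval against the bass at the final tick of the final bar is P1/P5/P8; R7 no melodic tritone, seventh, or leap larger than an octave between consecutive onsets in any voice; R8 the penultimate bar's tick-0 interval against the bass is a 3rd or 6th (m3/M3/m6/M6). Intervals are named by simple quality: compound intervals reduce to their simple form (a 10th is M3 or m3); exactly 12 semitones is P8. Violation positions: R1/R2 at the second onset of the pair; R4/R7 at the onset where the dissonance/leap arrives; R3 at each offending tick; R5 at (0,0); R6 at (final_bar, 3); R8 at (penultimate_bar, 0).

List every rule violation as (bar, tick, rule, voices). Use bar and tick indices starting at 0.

bar 0: v0=E3 v1=E4 downbeat P8
bar 1: v0=C3 v1=G3 downbeat P5
bar 2: v0=D3 v1=A3 downbeat P5
bar 3: v0=E3 v1=G4 downbeat m3
bar 4: v0=C3 v1=G3 downbeat P5
bar 5: v0=D3 v1=A3 downbeat P5
bar 6: v0=E3 v1=E4 downbeat P8
  -> R4 @ bar 2 tick 2 v(0, 1): D3/G4 P4 untreated
  -> R7 @ bar 2 tick 2 v(1,): A3->G4 leap 10st
  -> R8 @ bar 5 tick 0 v(0, 1): penult P5 not 3rd/6th
  -> R2 @ bar 6 tick 0 v(0, 1): D3/F3 m3 -> E3/E4 P8 similar
  -> R7 @ bar 6 tick 0 v(1,): F3->E4 leap 11st

(2, 2, R4, (0, 1))
(2, 2, R7, (1,))
(5, 0, R8, (0, 1))
(6, 0, R2, (0, 1))
(6, 0, R7, (1,))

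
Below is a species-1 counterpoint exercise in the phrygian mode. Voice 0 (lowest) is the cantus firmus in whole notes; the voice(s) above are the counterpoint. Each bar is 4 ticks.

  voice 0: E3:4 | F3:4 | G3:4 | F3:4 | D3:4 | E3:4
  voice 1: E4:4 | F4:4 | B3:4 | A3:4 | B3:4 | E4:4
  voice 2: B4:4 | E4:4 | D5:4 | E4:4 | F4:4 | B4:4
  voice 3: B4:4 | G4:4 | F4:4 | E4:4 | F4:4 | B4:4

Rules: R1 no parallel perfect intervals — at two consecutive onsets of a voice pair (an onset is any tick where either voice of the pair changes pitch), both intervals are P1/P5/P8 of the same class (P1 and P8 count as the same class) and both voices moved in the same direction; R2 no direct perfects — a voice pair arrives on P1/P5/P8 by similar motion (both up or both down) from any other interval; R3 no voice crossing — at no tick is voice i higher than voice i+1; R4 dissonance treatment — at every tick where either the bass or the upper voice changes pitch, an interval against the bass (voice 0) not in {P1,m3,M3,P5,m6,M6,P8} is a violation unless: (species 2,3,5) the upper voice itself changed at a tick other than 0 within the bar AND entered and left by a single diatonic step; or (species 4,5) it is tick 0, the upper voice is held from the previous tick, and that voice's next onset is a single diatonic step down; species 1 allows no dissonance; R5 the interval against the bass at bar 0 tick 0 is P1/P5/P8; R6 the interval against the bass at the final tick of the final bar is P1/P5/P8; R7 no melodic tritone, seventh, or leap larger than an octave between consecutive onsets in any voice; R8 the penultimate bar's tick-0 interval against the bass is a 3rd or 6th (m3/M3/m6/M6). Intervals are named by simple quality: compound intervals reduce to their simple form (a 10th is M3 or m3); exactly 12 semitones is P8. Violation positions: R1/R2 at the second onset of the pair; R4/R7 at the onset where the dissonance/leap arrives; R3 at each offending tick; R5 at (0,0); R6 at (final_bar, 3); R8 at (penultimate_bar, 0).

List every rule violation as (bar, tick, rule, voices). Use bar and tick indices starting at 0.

bar 0: v0=E3 v1=E4 v2=B4 v3=B4 downbeat P5
bar 1: v0=F3 v1=F4 v2=E4 v3=G4 downbeat M2
bar 2: v0=G3 v1=B3 v2=D5 v3=F4 downbeat m7
bar 3: v0=F3 v1=A3 v2=E4 v3=E4 downbeat M7
bar 4: v0=D3 v1=B3 v2=F4 v3=F4 downbeat m3
bar 5: v0=E3 v1=E4 v2=B4 v3=B4 downbeat P5
  -> R1 @ bar 1 tick 0 v(0, 1): E3/E4 P8 -> F3/F4 P8 similar
  -> R3 @ bar 1 tick 0 v(1, 2): F4 above E4
  -> R4 @ bar 1 tick 0 v(0, 2): F3/E4 M7 untreated
  -> R4 @ bar 1 tick 0 v(0, 3): F3/G4 M2 untreated
  -> R3 @ bar 1 tick 1 v(1, 2): F4 above E4
  -> R3 @ bar 1 tick 2 v(1, 2): F4 above E4
  -> R3 @ bar 1 tick 3 v(1, 2): F4 above E4
  -> R2 @ bar 2 tick 0 v(0, 2): F3/E4 M7 -> G3/D5 P5 similar
  -> R3 @ bar 2 tick 0 v(2, 3): D5 above F4
  -> R4 @ bar 2 tick 0 v(0, 3): G3/F4 m7 untreated
  -> R7 @ bar 2 tick 0 v(1,): F4->B3 leap 6st
  -> R7 @ bar 2 tick 0 v(2,): E4->D5 leap 10st
  -> R3 @ bar 2 tick 1 v(2, 3): D5 above F4
  -> R3 @ bar 2 tick 2 v(2, 3): D5 above F4
  -> R3 @ bar 2 tick 3 v(2, 3): D5 above F4
  -> R2 @ bar 3 tick 0 v(1, 2): B3/D5 m3 -> A3/E4 P5 similar
  -> R2 @ bar 3 tick 0 v(1, 3): B3/F4 TT -> A3/E4 P5 similar
  -> R2 @ bar 3 tick 0 v(2, 3): D5/F4 M6 -> E4/E4 P1 similar
  -> R4 @ bar 3 tick 0 v(0, 2): F3/E4 M7 untreated
  -> R4 @ bar 3 tick 0 v(0, 3): F3/E4 M7 untreated
  -> R7 @ bar 3 tick 0 v(2,): D5->E4 leap 10st
  -> R1 @ bar 4 tick 0 v(2, 3): E4/E4 P1 -> F4/F4 P1 similar
  -> R1 @ bar 5 tick 0 v(2, 3): F4/F4 P1 -> B4/B4 P1 similar
  -> R2 @ bar 5 tick 0 v(0, 1): D3/B3 M6 -> E3/E4 P8 similar
  -> R2 @ bar 5 tick 0 v(0, 2): D3/F4 m3 -> E3/B4 P5 similar
  -> R2 @ bar 5 tick 0 v(0, 3): D3/F4 m3 -> E3/B4 P5 similar
  -> R2 @ bar 5 tick 0 v(1, 2): B3/F4 TT -> E4/B4 P5 similar
  -> R2 @ bar 5 tick 0 v(1, 3): B3/F4 TT -> E4/B4 P5 similar
  -> R7 @ bar 5 tick 0 v(2,): F4->B4 leap 6st
  -> R7 @ bar 5 tick 0 v(3,): F4->B4 leap 6st

(1, 0, R1, (0, 1))
(1, 0, R3, (1, 2))
(1, 0, R4, (0, 2))
(1, 0, R4, (0, 3))
(1, 1, R3, (1, 2))
(1, 2, R3, (1, 2))
(1, 3, R3, (1, 2))
(2, 0, R2, (0, 2))
(2, 0, R3, (2, 3))
(2, 0, R4, (0, 3))
(2, 0, R7, (1,))
(2, 0, R7, (2,))
(2, 1, R3, (2, 3))
(2, 2, R3, (2, 3))
(2, 3, R3, (2, 3))
(3, 0, R2, (1, 2))
(3, 0, R2, (1, 3))
(3, 0, R2, (2, 3))
(3, 0, R4, (0, 2))
(3, 0, R4, (0, 3))
(3, 0, R7, (2,))
(4, 0, R1, (2, 3))
(5, 0, R1, (2, 3))
(5, 0, R2, (0, 1))
(5, 0, R2, (0, 2))
(5, 0, R2, (0, 3))
(5, 0, R2, (1, 2))
(5, 0, R2, (1, 3))
(5, 0, R7, (2,))
(5, 0, R7, (3,))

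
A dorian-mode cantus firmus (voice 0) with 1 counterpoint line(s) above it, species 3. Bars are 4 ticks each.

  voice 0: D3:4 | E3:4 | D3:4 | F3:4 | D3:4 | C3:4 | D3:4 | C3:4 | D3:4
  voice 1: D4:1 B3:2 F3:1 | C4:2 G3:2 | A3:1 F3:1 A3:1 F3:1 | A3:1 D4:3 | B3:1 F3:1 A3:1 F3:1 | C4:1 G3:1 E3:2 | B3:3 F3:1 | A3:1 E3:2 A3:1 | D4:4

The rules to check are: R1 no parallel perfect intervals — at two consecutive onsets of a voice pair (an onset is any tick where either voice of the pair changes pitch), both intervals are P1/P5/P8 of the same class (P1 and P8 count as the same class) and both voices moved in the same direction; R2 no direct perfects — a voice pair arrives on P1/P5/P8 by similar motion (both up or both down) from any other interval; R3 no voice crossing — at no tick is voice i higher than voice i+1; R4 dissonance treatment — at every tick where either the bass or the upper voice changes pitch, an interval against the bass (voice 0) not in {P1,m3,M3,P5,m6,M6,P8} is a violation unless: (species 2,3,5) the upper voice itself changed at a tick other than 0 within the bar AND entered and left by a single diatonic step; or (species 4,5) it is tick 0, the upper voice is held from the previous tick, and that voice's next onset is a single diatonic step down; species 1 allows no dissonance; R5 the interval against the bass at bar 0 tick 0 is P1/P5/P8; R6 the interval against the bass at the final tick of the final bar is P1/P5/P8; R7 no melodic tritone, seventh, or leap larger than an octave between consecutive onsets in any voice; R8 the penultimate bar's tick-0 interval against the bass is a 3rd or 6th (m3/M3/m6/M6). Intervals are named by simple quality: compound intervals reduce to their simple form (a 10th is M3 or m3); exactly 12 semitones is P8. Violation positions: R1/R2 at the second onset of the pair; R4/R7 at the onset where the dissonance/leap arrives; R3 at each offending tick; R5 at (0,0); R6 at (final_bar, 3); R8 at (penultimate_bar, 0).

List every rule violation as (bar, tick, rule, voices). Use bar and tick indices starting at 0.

bar 0: v0=D3 v1=D4 downbeat P8
bar 1: v0=E3 v1=C4 downbeat m6
bar 2: v0=D3 v1=A3 downbeat P5
bar 3: v0=F3 v1=A3 downbeat M3
bar 4: v0=D3 v1=B3 downbeat M6
bar 5: v0=C3 v1=C4 downbeat P8
bar 6: v0=D3 v1=B3 downbeat M6
bar 7: v0=C3 v1=A3 downbeat M6
bar 8: v0=D3 v1=D4 downbeat P8
  -> R7 @ bar 0 tick 3 v(1,): B3->F3 leap 6st
  -> R7 @ bar 4 tick 1 v(1,): B3->F3 leap 6st
  -> R7 @ bar 6 tick 3 v(1,): B3->F3 leap 6st
  -> R2 @ bar 8 tick 0 v(0, 1): C3/A3 M6 -> D3/D4 P8 similar

(0, 3, R7, (1,))
(4, 1, R7, (1,))
(6, 3, R7, (1,))
(8, 0, R2, (0, 1))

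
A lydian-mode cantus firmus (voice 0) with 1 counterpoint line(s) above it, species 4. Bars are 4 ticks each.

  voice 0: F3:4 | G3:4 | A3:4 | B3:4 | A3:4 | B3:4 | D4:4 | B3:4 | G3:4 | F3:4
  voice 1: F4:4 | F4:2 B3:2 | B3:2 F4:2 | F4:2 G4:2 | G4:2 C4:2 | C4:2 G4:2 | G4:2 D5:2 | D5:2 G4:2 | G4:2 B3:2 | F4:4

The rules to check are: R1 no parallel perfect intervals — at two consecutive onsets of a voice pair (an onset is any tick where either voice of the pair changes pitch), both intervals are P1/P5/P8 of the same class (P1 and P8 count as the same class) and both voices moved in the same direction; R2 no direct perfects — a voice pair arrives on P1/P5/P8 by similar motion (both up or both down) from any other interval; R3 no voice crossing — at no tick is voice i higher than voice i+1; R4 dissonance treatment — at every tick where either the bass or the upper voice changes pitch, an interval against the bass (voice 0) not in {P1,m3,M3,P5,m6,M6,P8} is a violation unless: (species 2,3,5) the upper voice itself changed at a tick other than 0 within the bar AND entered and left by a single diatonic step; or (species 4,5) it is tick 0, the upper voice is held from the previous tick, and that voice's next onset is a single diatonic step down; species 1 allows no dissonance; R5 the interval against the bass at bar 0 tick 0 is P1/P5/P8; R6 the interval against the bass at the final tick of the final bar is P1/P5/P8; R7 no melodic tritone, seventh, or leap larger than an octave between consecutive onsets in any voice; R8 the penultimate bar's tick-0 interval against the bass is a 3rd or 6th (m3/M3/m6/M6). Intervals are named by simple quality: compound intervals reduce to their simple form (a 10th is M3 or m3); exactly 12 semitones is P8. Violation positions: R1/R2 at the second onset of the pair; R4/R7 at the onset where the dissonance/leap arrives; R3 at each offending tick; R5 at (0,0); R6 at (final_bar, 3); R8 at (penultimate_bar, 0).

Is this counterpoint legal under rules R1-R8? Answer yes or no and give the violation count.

No (10 violations)

bar 0: v0=F3 v1=F4 (P8)
bar 1: v0=G3 v1=F4 (m7)
bar 2: v0=A3 v1=B3 (M2)
bar 3: v0=B3 v1=F4 (TT)
bar 4: v0=A3 v1=G4 (m7)
bar 5: v0=B3 v1=C4 (m2)
bar 6: v0=D4 v1=G4 (P4)
bar 7: v0=B3 v1=D5 (m3)
bar 8: v0=G3 v1=G4 (P8)
bar 9: v0=F3 v1=F4 (P8)
  R4 @ bar1.0: G3/F4 m7 untreated
  R7 @ bar1.2: F4->B3 leap 6st
  R4 @ bar2.0: A3/B3 M2 untreated
  R7 @ bar2.2: B3->F4 leap 6st
  R4 @ bar3.0: B3/F4 TT untreated
  R4 @ bar4.0: A3/G4 m7 untreated
  R4 @ bar5.0: B3/C4 m2 untreated
  R4 @ bar6.0: D4/G4 P4 untreated
  R8 @ bar8.0: penult P8 not 3rd/6th
  R7 @ bar9.0: B3->F4 leap 6st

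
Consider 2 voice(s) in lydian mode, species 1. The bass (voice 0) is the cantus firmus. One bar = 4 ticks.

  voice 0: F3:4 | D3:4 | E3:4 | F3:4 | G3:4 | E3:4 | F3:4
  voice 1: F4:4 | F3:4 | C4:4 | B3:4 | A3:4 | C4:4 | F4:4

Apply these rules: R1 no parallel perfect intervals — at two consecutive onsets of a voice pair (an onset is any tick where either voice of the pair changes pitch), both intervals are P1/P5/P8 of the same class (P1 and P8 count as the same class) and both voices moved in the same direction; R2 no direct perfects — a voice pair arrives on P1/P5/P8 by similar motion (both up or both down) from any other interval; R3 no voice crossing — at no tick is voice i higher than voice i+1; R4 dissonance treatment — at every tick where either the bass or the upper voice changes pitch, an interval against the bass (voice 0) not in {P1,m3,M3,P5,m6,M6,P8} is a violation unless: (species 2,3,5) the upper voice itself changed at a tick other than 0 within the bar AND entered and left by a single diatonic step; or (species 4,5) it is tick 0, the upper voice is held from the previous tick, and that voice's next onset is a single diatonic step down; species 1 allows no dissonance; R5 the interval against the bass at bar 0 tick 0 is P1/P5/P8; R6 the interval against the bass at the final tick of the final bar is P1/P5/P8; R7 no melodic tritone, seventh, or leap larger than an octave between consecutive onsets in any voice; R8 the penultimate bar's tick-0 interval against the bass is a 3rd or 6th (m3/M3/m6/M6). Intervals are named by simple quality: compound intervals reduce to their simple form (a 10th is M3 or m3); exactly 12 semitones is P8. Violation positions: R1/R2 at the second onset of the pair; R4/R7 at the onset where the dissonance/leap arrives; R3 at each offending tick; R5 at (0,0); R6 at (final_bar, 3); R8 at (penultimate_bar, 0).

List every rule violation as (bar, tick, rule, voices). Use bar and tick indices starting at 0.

(3, 0, R4, (0, 1))
(4, 0, R4, (0, 1))
(6, 0, R2, (0, 1))

bar 0: v0=F3 v1=F4 downbeat P8
bar 1: v0=D3 v1=F3 downbeat m3
bar 2: v0=E3 v1=C4 downbeat m6
bar 3: v0=F3 v1=B3 downbeat TT
bar 4: v0=G3 v1=A3 downbeat M2
bar 5: v0=E3 v1=C4 downbeat m6
bar 6: v0=F3 v1=F4 downbeat P8
  -> R4 @ bar 3 tick 0 v(0, 1): F3/B3 TT untreated
  -> R4 @ bar 4 tick 0 v(0, 1): G3/A3 M2 untreated
  -> R2 @ bar 6 tick 0 v(0, 1): E3/C4 m6 -> F3/F4 P8 similar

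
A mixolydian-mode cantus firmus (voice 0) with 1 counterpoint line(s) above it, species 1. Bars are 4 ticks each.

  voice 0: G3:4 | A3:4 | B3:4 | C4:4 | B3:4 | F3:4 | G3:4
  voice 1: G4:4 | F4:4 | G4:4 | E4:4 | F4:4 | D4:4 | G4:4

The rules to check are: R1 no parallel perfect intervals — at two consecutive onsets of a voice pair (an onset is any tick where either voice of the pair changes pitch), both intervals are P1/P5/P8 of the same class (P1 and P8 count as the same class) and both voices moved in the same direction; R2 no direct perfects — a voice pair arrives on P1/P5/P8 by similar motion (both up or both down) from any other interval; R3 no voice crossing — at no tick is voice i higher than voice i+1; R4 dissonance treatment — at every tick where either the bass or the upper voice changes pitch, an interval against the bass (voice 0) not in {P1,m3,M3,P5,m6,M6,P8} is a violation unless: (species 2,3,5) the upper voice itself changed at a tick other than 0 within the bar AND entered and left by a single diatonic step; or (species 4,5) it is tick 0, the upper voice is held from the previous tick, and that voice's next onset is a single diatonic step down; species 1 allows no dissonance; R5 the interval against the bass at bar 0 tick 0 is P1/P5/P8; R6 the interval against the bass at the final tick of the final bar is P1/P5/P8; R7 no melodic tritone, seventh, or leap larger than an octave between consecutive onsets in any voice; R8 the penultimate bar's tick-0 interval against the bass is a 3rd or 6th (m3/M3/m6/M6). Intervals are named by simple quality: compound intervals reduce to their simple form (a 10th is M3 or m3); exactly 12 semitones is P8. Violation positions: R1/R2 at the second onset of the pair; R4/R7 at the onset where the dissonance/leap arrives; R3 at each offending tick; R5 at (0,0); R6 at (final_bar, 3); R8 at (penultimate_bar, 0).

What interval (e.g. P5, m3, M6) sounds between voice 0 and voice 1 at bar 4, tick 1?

voice 0=B3 voice 1=F4 -> TT

TT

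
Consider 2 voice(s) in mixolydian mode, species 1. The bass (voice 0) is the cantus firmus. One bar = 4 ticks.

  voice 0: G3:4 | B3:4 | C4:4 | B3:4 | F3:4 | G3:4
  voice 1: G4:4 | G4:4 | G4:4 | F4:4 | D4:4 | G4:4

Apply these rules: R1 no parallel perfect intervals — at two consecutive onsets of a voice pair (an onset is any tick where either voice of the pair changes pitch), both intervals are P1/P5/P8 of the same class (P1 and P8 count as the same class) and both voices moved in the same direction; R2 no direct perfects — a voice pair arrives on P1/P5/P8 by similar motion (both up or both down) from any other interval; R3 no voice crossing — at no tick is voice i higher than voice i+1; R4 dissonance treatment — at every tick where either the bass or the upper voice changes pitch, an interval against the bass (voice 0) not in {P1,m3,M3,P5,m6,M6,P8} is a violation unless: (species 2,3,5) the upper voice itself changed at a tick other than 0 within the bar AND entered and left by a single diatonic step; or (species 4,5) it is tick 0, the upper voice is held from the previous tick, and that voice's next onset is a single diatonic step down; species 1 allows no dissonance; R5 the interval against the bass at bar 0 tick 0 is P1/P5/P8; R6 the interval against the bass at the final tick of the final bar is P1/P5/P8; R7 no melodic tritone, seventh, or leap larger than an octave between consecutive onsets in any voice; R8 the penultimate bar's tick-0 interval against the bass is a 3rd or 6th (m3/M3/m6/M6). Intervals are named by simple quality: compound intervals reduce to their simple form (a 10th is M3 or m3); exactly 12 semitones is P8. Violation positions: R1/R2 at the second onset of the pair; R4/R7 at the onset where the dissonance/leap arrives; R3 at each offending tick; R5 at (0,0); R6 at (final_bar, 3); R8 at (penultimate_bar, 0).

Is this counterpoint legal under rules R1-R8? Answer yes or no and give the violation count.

No (3 violations)

bar 0: v0=G3 v1=G4 (P8)
bar 1: v0=B3 v1=G4 (m6)
bar 2: v0=C4 v1=G4 (P5)
bar 3: v0=B3 v1=F4 (TT)
bar 4: v0=F3 v1=D4 (M6)
bar 5: v0=G3 v1=G4 (P8)
  R4 @ bar3.0: B3/F4 TT untreated
  R7 @ bar4.0: B3->F3 leap 6st
  R2 @ bar5.0: F3/D4 M6 -> G3/G4 P8 similar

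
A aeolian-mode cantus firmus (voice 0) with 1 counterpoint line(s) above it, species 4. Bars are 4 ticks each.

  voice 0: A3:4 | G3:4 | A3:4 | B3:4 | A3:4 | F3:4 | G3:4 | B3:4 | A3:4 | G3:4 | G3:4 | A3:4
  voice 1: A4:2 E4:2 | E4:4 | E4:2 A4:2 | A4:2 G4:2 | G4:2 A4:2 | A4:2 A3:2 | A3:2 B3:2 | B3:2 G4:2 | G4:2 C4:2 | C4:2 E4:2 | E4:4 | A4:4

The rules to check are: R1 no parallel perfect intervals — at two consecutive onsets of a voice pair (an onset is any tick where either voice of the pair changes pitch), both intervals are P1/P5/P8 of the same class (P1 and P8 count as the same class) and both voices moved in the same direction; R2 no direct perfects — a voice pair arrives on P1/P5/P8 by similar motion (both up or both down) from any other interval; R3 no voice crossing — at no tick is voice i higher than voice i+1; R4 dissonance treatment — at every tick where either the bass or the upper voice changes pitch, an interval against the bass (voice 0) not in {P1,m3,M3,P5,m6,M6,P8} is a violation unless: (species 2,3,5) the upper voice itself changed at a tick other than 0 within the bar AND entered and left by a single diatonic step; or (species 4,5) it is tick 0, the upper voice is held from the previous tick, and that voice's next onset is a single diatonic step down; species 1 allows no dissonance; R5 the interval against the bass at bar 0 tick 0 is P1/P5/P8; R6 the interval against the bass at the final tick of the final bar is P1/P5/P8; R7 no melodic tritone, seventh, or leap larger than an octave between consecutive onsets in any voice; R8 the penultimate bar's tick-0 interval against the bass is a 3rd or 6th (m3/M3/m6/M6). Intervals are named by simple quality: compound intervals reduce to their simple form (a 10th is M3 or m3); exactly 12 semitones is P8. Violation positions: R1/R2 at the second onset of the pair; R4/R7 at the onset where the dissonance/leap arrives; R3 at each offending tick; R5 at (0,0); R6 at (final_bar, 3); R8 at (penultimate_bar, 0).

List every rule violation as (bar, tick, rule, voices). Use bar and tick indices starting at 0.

bar 0: v0=A3 v1=A4 downbeat P8
bar 1: v0=G3 v1=E4 downbeat M6
bar 2: v0=A3 v1=E4 downbeat P5
bar 3: v0=B3 v1=A4 downbeat m7
bar 4: v0=A3 v1=G4 downbeat m7
bar 5: v0=F3 v1=A4 downbeat M3
bar 6: v0=G3 v1=A3 downbeat M2
bar 7: v0=B3 v1=B3 downbeat P1
bar 8: v0=A3 v1=G4 downbeat m7
bar 9: v0=G3 v1=C4 downbeat P4
bar 10: v0=G3 v1=E4 downbeat M6
bar 11: v0=A3 v1=A4 downbeat P8
  -> R4 @ bar 4 tick 0 v(0, 1): A3/G4 m7 untreated
  -> R4 @ bar 6 tick 0 v(0, 1): G3/A3 M2 untreated
  -> R4 @ bar 8 tick 0 v(0, 1): A3/G4 m7 untreated
  -> R4 @ bar 9 tick 0 v(0, 1): G3/C4 P4 untreated
  -> R2 @ bar 11 tick 0 v(0, 1): G3/E4 M6 -> A3/A4 P8 similar

(4, 0, R4, (0, 1))
(6, 0, R4, (0, 1))
(8, 0, R4, (0, 1))
(9, 0, R4, (0, 1))
(11, 0, R2, (0, 1))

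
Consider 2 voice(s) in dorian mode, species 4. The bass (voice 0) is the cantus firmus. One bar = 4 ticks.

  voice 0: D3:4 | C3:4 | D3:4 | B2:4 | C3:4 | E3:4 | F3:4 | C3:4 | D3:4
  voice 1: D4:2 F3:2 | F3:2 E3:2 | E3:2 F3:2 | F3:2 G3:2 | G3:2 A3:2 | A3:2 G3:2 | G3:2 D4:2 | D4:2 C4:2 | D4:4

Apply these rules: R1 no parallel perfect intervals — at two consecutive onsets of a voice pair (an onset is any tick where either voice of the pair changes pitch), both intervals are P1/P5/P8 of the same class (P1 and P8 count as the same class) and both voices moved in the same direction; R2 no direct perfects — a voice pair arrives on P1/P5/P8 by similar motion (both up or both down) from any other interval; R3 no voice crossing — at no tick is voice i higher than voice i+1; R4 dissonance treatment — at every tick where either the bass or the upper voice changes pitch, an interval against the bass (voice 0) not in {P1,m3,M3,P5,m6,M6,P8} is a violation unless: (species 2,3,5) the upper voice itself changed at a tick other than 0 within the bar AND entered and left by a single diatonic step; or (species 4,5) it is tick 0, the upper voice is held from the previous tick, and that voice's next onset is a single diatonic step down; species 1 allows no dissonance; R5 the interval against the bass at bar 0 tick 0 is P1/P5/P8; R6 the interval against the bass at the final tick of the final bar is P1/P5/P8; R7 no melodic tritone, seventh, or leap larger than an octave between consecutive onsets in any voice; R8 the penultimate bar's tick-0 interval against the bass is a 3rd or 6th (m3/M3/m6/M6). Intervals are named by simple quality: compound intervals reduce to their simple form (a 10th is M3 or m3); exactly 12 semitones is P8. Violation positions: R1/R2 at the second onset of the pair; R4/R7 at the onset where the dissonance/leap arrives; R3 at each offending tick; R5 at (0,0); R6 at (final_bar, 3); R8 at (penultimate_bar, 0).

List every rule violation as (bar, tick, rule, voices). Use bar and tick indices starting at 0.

(2, 0, R4, (0, 1))
(3, 0, R4, (0, 1))
(6, 0, R4, (0, 1))
(7, 0, R8, (0, 1))
(8, 0, R1, (0, 1))

bar 0: v0=D3 v1=D4 downbeat P8
bar 1: v0=C3 v1=F3 downbeat P4
bar 2: v0=D3 v1=E3 downbeat M2
bar 3: v0=B2 v1=F3 downbeat TT
bar 4: v0=C3 v1=G3 downbeat P5
bar 5: v0=E3 v1=A3 downbeat P4
bar 6: v0=F3 v1=G3 downbeat M2
bar 7: v0=C3 v1=D4 downbeat M2
bar 8: v0=D3 v1=D4 downbeat P8
  -> R4 @ bar 2 tick 0 v(0, 1): D3/E3 M2 untreated
  -> R4 @ bar 3 tick 0 v(0, 1): B2/F3 TT untreated
  -> R4 @ bar 6 tick 0 v(0, 1): F3/G3 M2 untreated
  -> R8 @ bar 7 tick 0 v(0, 1): penult M2 not 3rd/6th
  -> R1 @ bar 8 tick 0 v(0, 1): C3/C4 P8 -> D3/D4 P8 similar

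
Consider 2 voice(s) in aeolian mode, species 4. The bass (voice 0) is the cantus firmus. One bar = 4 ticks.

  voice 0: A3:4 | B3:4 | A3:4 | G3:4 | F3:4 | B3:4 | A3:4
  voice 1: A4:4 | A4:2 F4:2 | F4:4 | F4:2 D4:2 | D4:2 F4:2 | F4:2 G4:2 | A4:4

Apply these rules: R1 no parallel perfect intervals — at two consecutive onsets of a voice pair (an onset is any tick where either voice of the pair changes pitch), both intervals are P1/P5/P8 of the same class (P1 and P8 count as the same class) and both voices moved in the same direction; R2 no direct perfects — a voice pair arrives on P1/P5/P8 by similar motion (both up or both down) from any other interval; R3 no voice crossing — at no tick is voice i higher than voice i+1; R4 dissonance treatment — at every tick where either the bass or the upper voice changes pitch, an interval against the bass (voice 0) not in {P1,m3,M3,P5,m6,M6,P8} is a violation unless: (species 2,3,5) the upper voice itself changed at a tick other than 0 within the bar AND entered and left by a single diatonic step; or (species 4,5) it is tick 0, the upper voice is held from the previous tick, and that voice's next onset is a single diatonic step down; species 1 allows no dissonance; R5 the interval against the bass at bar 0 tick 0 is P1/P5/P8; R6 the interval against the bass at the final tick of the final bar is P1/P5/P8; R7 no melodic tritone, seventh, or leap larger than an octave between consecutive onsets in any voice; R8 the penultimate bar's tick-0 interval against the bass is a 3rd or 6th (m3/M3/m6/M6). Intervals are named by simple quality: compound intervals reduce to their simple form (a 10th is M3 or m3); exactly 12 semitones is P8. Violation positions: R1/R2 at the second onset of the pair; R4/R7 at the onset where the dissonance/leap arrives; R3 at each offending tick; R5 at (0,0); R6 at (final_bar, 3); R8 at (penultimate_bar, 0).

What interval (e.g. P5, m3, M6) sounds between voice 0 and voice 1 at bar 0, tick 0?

P8

voice 0=A3 voice 1=A4 -> P8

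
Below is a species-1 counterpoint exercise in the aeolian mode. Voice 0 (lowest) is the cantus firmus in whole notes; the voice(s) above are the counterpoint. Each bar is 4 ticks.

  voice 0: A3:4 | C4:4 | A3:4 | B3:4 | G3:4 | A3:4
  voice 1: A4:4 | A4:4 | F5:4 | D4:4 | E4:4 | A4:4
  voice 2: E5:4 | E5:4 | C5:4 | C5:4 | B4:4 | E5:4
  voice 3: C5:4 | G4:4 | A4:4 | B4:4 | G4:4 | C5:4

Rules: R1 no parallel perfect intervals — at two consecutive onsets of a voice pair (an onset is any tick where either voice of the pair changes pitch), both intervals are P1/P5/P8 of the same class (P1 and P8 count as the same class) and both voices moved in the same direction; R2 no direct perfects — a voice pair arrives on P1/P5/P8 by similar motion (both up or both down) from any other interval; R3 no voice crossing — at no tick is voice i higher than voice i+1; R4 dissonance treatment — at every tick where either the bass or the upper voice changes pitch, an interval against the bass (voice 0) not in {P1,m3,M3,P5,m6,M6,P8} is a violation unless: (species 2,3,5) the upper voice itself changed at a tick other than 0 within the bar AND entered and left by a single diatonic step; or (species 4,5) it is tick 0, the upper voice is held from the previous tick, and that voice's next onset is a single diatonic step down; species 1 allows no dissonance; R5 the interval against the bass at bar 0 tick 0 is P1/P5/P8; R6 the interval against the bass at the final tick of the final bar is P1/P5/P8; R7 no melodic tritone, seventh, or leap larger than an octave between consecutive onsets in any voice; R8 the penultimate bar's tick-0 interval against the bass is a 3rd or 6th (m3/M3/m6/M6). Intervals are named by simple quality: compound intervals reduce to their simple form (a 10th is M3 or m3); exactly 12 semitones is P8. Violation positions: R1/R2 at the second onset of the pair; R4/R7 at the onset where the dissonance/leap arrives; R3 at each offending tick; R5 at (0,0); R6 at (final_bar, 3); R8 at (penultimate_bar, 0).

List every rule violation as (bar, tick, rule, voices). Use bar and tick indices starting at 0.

bar 0: v0=A3 v1=A4 v2=E5 v3=C5 downbeat m3
bar 1: v0=C4 v1=A4 v2=E5 v3=G4 downbeat P5
bar 2: v0=A3 v1=F5 v2=C5 v3=A4 downbeat P8
bar 3: v0=B3 v1=D4 v2=C5 v3=B4 downbeat P8
bar 4: v0=G3 v1=E4 v2=B4 v3=G4 downbeat P8
bar 5: v0=A3 v1=A4 v2=E5 v3=C5 downbeat m3
  -> R3 @ bar 0 tick 0 v(2, 3): E5 above C5
  -> R5 @ bar 0 tick 0 v(0, 3): opens on m3
  -> R3 @ bar 0 tick 1 v(2, 3): E5 above C5
  -> R3 @ bar 0 tick 2 v(2, 3): E5 above C5
  -> R3 @ bar 0 tick 3 v(2, 3): E5 above C5
  -> R3 @ bar 1 tick 0 v(2, 3): E5 above G4
  -> R3 @ bar 1 tick 1 v(2, 3): E5 above G4
  -> R3 @ bar 1 tick 2 v(2, 3): E5 above G4
  -> R3 @ bar 1 tick 3 v(2, 3): E5 above G4
  -> R3 @ bar 2 tick 0 v(1, 2): F5 above C5
  -> R3 @ bar 2 tick 0 v(2, 3): C5 above A4
  -> R3 @ bar 2 tick 1 v(1, 2): F5 above C5
  -> R3 @ bar 2 tick 1 v(2, 3): C5 above A4
  -> R3 @ bar 2 tick 2 v(1, 2): F5 above C5
  -> R3 @ bar 2 tick 2 v(2, 3): C5 above A4
  -> R3 @ bar 2 tick 3 v(1, 2): F5 above C5
  -> R3 @ bar 2 tick 3 v(2, 3): C5 above A4
  -> R1 @ bar 3 tick 0 v(0, 3): A3/A4 P8 -> B3/B4 P8 similar
  -> R3 @ bar 3 tick 0 v(2, 3): C5 above B4
  -> R4 @ bar 3 tick 0 v(0, 2): B3/C5 m2 untreated
  -> R7 @ bar 3 tick 0 v(1,): F5->D4 leap 15st
  -> R3 @ bar 3 tick 1 v(2, 3): C5 above B4
  -> R3 @ bar 3 tick 2 v(2, 3): C5 above B4
  -> R3 @ bar 3 tick 3 v(2, 3): C5 above B4
  -> R1 @ bar 4 tick 0 v(0, 3): B3/B4 P8 -> G3/G4 P8 similar
  -> R3 @ bar 4 tick 0 v(2, 3): B4 above G4
  -> R8 @ bar 4 tick 0 v(0, 3): penult P8 not 3rd/6th
  -> R3 @ bar 4 tick 1 v(2, 3): B4 above G4
  -> R3 @ bar 4 tick 2 v(2, 3): B4 above G4
  -> R3 @ bar 4 tick 3 v(2, 3): B4 above G4
  -> R1 @ bar 5 tick 0 v(1, 2): E4/B4 P5 -> A4/E5 P5 similar
  -> R2 @ bar 5 tick 0 v(0, 1): G3/E4 M6 -> A3/A4 P8 similar
  -> R2 @ bar 5 tick 0 v(0, 2): G3/B4 M3 -> A3/E5 P5 similar
  -> R3 @ bar 5 tick 0 v(2, 3): E5 above C5
  -> R3 @ bar 5 tick 1 v(2, 3): E5 above C5
  -> R3 @ bar 5 tick 2 v(2, 3): E5 above C5
  -> R3 @ bar 5 tick 3 v(2, 3): E5 above C5
  -> R6 @ bar 5 tick 3 v(0, 3): closes on m3

(0, 0, R3, (2, 3))
(0, 0, R5, (0, 3))
(0, 1, R3, (2, 3))
(0, 2, R3, (2, 3))
(0, 3, R3, (2, 3))
(1, 0, R3, (2, 3))
(1, 1, R3, (2, 3))
(1, 2, R3, (2, 3))
(1, 3, R3, (2, 3))
(2, 0, R3, (1, 2))
(2, 0, R3, (2, 3))
(2, 1, R3, (1, 2))
(2, 1, R3, (2, 3))
(2, 2, R3, (1, 2))
(2, 2, R3, (2, 3))
(2, 3, R3, (1, 2))
(2, 3, R3, (2, 3))
(3, 0, R1, (0, 3))
(3, 0, R3, (2, 3))
(3, 0, R4, (0, 2))
(3, 0, R7, (1,))
(3, 1, R3, (2, 3))
(3, 2, R3, (2, 3))
(3, 3, R3, (2, 3))
(4, 0, R1, (0, 3))
(4, 0, R3, (2, 3))
(4, 0, R8, (0, 3))
(4, 1, R3, (2, 3))
(4, 2, R3, (2, 3))
(4, 3, R3, (2, 3))
(5, 0, R1, (1, 2))
(5, 0, R2, (0, 1))
(5, 0, R2, (0, 2))
(5, 0, R3, (2, 3))
(5, 1, R3, (2, 3))
(5, 2, R3, (2, 3))
(5, 3, R3, (2, 3))
(5, 3, R6, (0, 3))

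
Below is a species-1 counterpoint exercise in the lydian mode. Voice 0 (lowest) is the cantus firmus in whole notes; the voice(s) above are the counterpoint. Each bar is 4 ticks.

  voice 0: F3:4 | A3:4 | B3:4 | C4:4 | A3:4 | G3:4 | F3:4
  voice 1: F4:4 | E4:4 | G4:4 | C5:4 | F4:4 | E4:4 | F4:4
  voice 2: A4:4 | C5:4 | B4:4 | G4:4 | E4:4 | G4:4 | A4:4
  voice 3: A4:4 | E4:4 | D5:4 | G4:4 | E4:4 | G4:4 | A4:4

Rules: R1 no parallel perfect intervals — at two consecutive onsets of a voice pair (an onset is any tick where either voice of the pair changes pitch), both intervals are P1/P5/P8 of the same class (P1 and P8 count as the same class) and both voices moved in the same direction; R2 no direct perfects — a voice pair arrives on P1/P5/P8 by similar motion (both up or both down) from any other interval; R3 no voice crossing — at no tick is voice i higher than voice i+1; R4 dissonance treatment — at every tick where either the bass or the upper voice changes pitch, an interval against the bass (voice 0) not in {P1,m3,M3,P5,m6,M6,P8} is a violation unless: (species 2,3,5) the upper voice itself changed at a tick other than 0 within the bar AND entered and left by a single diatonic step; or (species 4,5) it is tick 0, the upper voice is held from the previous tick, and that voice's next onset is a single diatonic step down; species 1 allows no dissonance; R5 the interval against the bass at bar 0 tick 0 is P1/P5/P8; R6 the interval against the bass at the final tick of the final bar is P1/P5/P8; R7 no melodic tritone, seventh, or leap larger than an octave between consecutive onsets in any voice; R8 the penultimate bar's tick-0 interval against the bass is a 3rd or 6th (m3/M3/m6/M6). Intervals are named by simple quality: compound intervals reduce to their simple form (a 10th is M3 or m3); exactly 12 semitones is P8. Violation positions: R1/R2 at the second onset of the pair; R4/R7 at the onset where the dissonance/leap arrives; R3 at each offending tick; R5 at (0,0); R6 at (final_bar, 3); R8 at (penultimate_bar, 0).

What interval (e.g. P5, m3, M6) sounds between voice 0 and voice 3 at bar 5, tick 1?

voice 0=G3 voice 3=G4 -> P8

P8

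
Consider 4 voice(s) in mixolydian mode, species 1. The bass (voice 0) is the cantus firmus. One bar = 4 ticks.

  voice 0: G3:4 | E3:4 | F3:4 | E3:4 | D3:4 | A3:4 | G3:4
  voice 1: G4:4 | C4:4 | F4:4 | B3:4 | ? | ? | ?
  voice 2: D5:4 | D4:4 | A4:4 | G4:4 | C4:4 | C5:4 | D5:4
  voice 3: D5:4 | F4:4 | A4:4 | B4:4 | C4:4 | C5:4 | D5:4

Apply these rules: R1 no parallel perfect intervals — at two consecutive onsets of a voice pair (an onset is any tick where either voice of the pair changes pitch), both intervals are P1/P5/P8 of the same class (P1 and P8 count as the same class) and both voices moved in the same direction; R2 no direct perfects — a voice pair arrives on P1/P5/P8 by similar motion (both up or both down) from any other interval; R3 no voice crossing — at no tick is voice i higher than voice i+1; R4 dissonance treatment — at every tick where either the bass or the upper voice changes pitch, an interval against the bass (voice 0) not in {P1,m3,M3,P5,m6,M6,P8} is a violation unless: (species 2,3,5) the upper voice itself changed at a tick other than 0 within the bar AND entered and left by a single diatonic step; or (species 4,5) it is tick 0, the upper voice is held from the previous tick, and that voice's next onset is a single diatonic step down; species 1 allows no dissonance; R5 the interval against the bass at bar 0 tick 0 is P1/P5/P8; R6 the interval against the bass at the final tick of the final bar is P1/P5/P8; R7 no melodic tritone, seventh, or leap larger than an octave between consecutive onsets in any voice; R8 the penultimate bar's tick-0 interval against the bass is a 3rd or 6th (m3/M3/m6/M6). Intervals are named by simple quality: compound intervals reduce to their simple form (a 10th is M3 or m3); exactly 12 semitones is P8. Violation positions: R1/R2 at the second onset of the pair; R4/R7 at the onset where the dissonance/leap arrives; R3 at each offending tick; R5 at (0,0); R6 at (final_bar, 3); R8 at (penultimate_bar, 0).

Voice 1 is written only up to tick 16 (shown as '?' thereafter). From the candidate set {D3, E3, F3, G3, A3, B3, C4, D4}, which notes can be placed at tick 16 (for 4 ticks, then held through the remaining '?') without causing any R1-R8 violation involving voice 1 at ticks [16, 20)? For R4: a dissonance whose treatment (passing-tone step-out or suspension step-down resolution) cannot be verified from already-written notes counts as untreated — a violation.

D3: violates R2
E3: violates R4
F3: violates R2,R7
G3: violates R4
A3: violates R1
B3: legal
C4: violates R4
D4: violates R3

{B3}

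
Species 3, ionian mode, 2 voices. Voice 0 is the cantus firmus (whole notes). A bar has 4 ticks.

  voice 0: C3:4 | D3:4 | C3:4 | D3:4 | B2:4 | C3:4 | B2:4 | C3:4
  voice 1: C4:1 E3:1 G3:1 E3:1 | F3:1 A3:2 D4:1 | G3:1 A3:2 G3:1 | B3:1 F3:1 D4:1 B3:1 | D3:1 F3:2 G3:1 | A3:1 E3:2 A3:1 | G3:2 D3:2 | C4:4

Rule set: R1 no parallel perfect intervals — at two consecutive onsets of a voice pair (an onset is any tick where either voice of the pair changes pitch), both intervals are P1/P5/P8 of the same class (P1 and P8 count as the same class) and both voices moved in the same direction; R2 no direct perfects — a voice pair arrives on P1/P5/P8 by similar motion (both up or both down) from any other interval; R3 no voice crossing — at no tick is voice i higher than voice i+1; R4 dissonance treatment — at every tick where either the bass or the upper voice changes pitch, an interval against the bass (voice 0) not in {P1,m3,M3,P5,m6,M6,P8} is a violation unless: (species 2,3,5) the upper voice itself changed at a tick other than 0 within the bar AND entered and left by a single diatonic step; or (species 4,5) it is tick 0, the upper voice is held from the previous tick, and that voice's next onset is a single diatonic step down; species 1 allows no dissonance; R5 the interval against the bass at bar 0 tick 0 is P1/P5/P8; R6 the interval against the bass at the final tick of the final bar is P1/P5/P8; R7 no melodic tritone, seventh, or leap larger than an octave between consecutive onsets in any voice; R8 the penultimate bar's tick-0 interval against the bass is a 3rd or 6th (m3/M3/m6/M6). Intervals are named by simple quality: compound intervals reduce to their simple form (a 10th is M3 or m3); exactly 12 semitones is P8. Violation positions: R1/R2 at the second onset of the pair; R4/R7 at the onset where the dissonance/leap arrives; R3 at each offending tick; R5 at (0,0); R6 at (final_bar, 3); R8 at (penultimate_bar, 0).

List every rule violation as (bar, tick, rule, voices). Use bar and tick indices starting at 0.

bar 0: v0=C3 v1=C4 downbeat P8
bar 1: v0=D3 v1=F3 downbeat m3
bar 2: v0=C3 v1=G3 downbeat P5
bar 3: v0=D3 v1=B3 downbeat M6
bar 4: v0=B2 v1=D3 downbeat m3
bar 5: v0=C3 v1=A3 downbeat M6
bar 6: v0=B2 v1=G3 downbeat m6
bar 7: v0=C3 v1=C4 downbeat P8
  -> R2 @ bar 2 tick 0 v(0, 1): D3/D4 P8 -> C3/G3 P5 similar
  -> R7 @ bar 3 tick 1 v(1,): B3->F3 leap 6st
  -> R4 @ bar 4 tick 1 v(0, 1): B2/F3 TT untreated
  -> R2 @ bar 7 tick 0 v(0, 1): B2/D3 m3 -> C3/C4 P8 similar
  -> R7 @ bar 7 tick 0 v(1,): D3->C4 leap 10st

(2, 0, R2, (0, 1))
(3, 1, R7, (1,))
(4, 1, R4, (0, 1))
(7, 0, R2, (0, 1))
(7, 0, R7, (1,))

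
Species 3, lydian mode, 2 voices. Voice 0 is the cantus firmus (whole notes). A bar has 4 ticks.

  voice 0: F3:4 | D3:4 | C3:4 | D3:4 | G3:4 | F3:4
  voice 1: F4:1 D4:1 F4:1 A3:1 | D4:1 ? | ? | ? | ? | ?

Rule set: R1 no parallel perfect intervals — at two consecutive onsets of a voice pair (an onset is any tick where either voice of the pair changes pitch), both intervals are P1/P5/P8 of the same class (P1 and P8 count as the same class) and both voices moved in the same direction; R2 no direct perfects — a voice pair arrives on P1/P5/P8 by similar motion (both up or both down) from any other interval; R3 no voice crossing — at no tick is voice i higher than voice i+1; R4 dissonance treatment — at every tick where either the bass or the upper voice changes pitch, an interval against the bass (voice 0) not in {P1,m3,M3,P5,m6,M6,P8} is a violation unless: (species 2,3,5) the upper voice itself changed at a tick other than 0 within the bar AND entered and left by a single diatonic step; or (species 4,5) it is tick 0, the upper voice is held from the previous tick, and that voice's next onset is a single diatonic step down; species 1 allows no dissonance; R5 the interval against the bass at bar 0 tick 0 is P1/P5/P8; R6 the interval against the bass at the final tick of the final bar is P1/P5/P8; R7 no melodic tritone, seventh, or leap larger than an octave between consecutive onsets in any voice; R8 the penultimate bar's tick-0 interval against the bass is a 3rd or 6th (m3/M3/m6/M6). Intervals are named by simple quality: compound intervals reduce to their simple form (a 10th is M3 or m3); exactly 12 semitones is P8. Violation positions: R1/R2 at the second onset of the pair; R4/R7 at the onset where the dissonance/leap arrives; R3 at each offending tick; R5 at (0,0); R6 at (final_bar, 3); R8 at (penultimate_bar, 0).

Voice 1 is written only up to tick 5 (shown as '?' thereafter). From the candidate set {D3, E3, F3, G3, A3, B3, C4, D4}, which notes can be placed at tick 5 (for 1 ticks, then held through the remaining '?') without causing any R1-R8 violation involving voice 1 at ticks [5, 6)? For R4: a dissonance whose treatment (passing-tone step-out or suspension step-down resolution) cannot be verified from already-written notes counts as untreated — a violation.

{A3, B3, D3, D4, F3}

D3: legal
E3: violates R4,R7
F3: legal
G3: violates R4
A3: legal
B3: legal
C4: violates R4
D4: legal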